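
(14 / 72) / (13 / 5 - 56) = -0.00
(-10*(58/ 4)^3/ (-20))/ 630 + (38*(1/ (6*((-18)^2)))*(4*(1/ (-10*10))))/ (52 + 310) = 595944683/ 246304800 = 2.42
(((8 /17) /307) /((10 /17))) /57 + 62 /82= 2712509 /3587295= 0.76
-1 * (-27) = 27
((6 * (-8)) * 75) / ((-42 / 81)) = 48600 / 7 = 6942.86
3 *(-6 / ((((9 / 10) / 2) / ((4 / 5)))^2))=-512 / 9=-56.89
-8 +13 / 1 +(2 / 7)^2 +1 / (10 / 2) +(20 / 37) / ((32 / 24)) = 51553 / 9065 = 5.69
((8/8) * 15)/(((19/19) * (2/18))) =135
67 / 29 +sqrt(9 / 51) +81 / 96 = sqrt(51) / 17 +2927 / 928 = 3.57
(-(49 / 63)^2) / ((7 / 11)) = -77 / 81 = -0.95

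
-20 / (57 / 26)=-520 / 57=-9.12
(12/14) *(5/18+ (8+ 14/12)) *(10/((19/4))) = 6800/399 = 17.04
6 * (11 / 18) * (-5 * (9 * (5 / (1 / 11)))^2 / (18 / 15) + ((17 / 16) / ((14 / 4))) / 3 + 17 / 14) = -1886690069 / 504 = -3743432.68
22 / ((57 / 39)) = 286 / 19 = 15.05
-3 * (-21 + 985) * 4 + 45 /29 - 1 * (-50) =-333977 /29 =-11516.45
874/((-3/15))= -4370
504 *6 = 3024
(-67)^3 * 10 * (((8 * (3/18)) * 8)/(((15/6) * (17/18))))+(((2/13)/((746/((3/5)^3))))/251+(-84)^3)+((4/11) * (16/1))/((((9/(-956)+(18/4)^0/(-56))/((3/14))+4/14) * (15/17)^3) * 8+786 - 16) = -127806093439044298615946399/9013050676782992125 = -14180114.82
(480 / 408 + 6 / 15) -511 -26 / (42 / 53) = -967886 / 1785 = -542.23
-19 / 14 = -1.36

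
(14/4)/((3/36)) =42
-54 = -54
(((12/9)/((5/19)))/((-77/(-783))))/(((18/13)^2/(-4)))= -107.50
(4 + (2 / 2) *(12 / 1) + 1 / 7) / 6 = 113 / 42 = 2.69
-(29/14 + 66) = -953/14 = -68.07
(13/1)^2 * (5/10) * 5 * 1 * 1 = 845/2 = 422.50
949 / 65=73 / 5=14.60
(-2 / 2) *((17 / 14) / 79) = -17 / 1106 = -0.02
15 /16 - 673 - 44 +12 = -11265 /16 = -704.06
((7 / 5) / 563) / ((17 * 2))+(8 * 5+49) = 8518197 / 95710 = 89.00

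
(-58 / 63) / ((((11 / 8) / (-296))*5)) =137344 / 3465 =39.64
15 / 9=5 / 3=1.67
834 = 834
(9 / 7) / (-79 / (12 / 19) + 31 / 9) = -324 / 30653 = -0.01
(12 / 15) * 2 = 8 / 5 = 1.60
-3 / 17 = -0.18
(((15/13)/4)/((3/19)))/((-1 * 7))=-0.26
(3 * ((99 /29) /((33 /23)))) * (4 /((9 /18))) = 1656 /29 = 57.10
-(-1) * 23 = 23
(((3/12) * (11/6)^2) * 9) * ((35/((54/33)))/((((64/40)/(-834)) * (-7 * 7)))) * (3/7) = 4625225/6272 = 737.44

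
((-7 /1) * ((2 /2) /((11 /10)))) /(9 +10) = -70 /209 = -0.33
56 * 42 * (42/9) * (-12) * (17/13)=-2239104/13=-172238.77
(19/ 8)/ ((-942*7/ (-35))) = 95/ 7536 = 0.01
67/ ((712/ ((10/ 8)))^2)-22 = -178442613/ 8111104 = -22.00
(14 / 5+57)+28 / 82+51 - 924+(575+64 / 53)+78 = -1723743 / 10865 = -158.65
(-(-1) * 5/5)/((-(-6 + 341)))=-1/335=-0.00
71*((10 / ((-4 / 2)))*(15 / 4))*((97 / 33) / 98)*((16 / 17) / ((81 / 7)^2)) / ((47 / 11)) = -344350 / 5242239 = -0.07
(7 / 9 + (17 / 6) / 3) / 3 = 31 / 54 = 0.57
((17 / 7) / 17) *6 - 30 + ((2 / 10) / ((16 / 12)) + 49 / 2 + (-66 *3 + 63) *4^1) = -76229 / 140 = -544.49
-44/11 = -4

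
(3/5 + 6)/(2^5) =33/160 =0.21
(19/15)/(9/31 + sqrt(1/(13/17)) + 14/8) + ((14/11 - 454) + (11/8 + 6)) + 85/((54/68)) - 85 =-2864030347997/6780213000 - 292144 * sqrt(221)/8560875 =-422.92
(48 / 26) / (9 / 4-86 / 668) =16032 / 18421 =0.87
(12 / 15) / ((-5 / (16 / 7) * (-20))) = 16 / 875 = 0.02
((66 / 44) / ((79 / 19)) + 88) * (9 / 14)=125649 / 2212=56.80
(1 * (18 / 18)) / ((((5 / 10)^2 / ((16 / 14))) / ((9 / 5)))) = 288 / 35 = 8.23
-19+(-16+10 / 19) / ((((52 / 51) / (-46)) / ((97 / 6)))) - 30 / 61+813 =364002985 / 30134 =12079.48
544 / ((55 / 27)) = 14688 / 55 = 267.05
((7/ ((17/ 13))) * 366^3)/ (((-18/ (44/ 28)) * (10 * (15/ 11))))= -714082226/ 425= -1680193.47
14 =14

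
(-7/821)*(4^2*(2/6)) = -112/2463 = -0.05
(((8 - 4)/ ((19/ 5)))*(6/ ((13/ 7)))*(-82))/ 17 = -68880/ 4199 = -16.40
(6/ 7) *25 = 150/ 7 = 21.43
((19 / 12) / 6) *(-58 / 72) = -551 / 2592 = -0.21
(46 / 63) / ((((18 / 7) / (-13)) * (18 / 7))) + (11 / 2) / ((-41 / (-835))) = 3305026 / 29889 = 110.58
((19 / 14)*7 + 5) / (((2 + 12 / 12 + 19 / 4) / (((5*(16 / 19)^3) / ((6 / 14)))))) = 13.04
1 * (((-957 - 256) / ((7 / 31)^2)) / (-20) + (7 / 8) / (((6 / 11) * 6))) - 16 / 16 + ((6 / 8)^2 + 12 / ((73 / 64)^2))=450666606259 / 376014240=1198.54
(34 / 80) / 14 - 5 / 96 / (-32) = 3439 / 107520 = 0.03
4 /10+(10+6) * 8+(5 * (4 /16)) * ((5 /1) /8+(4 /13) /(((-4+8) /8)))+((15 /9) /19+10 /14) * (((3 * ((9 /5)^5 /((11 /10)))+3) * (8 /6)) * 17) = 255913456661 /228228000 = 1121.31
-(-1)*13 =13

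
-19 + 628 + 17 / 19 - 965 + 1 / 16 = -355.04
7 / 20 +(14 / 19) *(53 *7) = 104013 / 380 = 273.72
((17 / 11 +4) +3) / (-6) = -47 / 33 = -1.42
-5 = -5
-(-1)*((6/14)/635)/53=3/235585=0.00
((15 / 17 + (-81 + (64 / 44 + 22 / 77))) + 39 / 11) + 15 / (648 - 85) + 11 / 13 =-64415523 / 870961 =-73.96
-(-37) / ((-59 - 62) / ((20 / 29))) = -740 / 3509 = -0.21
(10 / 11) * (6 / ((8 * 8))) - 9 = -1569 / 176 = -8.91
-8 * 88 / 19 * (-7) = 4928 / 19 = 259.37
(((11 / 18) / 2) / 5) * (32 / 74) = 44 / 1665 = 0.03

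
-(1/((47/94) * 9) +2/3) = -8/9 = -0.89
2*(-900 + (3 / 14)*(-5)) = -12615 / 7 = -1802.14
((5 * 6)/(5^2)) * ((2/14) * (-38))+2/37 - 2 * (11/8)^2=-424407/41440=-10.24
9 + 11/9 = 92/9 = 10.22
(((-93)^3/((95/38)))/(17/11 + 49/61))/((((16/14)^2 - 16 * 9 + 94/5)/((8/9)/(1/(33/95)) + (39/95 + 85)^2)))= 145102397557796679/17989045150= 8066153.39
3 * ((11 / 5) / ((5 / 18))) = 594 / 25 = 23.76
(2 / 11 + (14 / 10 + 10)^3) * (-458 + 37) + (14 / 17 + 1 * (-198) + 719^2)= -2502124186 / 23375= -107042.75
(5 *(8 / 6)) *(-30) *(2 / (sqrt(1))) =-400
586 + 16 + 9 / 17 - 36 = 9631 / 17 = 566.53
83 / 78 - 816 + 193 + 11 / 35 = -621.62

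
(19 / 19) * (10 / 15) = 2 / 3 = 0.67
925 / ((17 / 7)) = 6475 / 17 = 380.88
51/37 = 1.38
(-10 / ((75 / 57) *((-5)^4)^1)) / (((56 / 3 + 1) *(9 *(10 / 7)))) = -133 / 2765625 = -0.00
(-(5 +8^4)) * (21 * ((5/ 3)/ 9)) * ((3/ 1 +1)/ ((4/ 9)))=-143535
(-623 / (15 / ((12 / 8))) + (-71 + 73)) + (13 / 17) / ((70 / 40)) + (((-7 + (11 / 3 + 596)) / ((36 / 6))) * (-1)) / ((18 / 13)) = -131.20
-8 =-8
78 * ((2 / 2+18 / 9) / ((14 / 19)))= 2223 / 7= 317.57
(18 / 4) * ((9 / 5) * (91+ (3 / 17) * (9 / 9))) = 12555 / 17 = 738.53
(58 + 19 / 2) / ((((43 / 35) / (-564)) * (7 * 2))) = -95175 / 43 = -2213.37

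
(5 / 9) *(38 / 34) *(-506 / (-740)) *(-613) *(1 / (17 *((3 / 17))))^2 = -2946691 / 101898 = -28.92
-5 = -5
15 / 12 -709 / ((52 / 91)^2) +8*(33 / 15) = -172197 / 80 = -2152.46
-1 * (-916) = 916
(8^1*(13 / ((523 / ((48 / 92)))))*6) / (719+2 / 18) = 8424 / 9731461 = 0.00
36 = 36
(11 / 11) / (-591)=-1 / 591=-0.00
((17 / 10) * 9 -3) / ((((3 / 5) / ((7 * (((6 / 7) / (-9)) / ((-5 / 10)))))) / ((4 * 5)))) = 1640 / 3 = 546.67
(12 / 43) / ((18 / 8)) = 16 / 129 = 0.12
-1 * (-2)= 2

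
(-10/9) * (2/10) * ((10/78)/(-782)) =5/137241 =0.00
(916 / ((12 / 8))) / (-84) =-458 / 63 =-7.27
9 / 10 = 0.90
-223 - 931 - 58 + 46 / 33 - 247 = -48101 / 33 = -1457.61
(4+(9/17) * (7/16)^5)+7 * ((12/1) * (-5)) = -7415378209/17825792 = -415.99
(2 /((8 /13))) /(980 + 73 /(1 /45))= 13 /17060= 0.00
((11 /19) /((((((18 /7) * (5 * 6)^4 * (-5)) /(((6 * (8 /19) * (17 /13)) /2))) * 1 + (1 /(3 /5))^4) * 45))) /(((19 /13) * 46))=-153153 /5045831750018750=-0.00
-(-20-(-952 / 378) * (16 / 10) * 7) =-1108 / 135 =-8.21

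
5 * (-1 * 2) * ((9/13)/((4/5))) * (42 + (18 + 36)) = -10800/13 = -830.77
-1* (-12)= 12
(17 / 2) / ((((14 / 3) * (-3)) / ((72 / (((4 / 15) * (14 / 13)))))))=-29835 / 196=-152.22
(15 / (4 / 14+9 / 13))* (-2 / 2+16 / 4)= 4095 / 89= 46.01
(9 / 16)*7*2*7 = 441 / 8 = 55.12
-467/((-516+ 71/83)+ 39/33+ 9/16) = 6821936/7499751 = 0.91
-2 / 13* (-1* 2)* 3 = 12 / 13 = 0.92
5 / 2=2.50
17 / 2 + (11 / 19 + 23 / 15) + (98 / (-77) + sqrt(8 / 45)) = 2 *sqrt(10) / 15 + 58559 / 6270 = 9.76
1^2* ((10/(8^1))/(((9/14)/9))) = 35/2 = 17.50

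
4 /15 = 0.27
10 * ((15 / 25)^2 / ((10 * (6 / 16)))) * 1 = 24 / 25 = 0.96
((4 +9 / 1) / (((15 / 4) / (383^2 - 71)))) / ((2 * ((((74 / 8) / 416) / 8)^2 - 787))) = -675534069563392 / 2091956285385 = -322.92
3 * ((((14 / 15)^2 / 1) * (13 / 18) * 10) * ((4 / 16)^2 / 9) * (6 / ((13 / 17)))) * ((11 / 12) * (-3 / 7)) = -1309 / 3240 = -0.40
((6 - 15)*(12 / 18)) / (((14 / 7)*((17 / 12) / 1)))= -36 / 17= -2.12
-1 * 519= -519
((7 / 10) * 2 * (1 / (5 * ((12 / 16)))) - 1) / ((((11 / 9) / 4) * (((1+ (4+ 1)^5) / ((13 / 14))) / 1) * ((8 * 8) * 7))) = -611 / 449310400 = -0.00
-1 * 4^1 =-4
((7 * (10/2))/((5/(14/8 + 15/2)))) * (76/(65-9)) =703/8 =87.88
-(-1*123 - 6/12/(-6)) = 1475/12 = 122.92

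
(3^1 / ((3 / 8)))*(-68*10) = -5440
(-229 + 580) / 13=27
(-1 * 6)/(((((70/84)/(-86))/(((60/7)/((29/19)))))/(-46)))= -32470848/203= -159954.92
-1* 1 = -1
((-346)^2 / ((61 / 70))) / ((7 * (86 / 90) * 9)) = 5985800 / 2623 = 2282.04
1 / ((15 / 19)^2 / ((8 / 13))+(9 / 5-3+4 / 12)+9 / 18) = 43320 / 27991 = 1.55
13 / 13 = 1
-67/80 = -0.84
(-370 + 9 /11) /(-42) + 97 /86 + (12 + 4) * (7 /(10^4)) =61641406 /6208125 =9.93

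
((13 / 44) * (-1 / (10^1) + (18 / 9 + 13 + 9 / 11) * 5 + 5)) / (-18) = -120107 / 87120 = -1.38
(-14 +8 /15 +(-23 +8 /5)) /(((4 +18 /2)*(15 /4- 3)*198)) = -1046 /57915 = -0.02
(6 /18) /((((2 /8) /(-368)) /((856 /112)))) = -78752 /21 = -3750.10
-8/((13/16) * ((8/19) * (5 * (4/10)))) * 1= -152/13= -11.69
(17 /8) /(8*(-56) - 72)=-17 /4160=-0.00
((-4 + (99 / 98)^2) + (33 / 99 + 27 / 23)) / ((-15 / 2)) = 975619 / 4970070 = 0.20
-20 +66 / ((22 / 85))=235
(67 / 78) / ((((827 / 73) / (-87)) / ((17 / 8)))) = -2411263 / 172016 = -14.02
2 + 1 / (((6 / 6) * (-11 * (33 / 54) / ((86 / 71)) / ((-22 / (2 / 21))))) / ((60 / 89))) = 2089498 / 69509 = 30.06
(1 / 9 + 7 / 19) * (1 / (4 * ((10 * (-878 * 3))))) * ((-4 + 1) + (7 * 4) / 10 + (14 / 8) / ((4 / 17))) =-7913 / 240220800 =-0.00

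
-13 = -13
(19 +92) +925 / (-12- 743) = 16576 / 151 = 109.77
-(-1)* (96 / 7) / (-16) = -6 / 7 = -0.86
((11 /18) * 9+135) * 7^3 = 96383 /2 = 48191.50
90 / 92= 45 / 46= 0.98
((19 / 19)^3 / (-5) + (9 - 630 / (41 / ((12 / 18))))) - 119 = -24691 / 205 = -120.44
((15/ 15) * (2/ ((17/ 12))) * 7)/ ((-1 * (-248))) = 0.04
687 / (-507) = -229 / 169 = -1.36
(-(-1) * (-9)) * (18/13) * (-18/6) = 486/13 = 37.38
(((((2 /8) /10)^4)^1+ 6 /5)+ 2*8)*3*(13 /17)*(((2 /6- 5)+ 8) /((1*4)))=572416013 /17408000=32.88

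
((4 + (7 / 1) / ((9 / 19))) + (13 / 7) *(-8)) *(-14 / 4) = -247 / 18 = -13.72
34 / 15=2.27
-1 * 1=-1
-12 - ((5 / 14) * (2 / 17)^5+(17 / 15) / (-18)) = -11.94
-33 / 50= -0.66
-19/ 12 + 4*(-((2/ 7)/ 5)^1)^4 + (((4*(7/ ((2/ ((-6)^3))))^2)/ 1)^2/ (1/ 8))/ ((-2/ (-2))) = 752923019241279648893/ 18007500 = 41811635109886.42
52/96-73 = -1739/24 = -72.46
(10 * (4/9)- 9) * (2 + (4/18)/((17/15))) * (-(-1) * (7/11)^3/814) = -787528/248648103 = -0.00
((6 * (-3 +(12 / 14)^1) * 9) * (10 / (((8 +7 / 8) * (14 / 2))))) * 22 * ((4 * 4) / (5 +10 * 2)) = -262.25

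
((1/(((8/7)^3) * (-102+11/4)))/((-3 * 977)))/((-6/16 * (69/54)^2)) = -3087/820730804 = -0.00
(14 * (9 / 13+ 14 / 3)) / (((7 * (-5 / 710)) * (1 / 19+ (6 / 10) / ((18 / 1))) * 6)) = -5638820 / 1911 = -2950.72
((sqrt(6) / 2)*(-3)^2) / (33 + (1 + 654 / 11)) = 99*sqrt(6) / 2056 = 0.12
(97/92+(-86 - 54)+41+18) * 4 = -7355/23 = -319.78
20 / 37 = 0.54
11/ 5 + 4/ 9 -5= -106/ 45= -2.36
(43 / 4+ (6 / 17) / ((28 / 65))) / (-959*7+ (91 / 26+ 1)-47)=-5507 / 3215618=-0.00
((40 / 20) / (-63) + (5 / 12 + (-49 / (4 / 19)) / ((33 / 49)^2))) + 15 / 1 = -1264850 / 2541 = -497.78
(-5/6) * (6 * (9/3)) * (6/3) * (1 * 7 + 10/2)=-360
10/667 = 0.01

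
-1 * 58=-58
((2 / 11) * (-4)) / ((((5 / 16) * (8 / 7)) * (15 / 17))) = -1904 / 825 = -2.31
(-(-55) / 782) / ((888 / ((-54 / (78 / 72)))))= -1485 / 376142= -0.00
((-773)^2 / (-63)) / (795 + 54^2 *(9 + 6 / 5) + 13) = -2987645 / 9623628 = -0.31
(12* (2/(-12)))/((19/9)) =-0.95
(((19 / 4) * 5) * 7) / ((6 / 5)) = 3325 / 24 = 138.54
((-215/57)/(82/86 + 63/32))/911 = -295840/208798467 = -0.00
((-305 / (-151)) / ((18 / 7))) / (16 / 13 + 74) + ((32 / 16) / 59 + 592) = 92852703265 / 156834036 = 592.04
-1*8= -8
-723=-723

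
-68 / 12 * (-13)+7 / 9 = 670 / 9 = 74.44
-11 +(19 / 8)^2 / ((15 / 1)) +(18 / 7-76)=-564833 / 6720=-84.05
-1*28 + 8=-20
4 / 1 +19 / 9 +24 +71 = 101.11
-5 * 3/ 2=-15/ 2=-7.50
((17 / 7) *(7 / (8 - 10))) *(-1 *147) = 2499 / 2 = 1249.50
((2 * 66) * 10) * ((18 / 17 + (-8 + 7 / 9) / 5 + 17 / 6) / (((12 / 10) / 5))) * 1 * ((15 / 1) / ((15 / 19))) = 39135250 / 153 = 255785.95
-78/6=-13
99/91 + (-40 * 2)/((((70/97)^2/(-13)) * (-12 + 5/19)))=-120076501/710255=-169.06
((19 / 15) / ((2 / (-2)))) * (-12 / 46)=38 / 115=0.33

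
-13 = -13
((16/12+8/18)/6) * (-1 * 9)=-8/3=-2.67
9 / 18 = 1 / 2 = 0.50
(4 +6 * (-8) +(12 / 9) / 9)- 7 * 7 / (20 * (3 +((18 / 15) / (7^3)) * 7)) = -1191401 / 26676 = -44.66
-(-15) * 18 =270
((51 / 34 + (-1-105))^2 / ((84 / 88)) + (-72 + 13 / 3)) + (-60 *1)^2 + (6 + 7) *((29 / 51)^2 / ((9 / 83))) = 4919612893 / 327726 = 15011.36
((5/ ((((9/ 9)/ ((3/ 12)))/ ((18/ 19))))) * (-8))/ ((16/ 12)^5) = -10935/ 4864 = -2.25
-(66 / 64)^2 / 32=-1089 / 32768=-0.03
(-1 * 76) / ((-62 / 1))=38 / 31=1.23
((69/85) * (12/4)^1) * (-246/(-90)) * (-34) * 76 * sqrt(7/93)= -143336 * sqrt(651)/775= -4718.94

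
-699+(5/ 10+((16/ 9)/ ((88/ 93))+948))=16591/ 66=251.38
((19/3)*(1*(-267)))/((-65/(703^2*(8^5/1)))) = 27384460705792/65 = 421299395473.72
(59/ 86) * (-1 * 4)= -118/ 43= -2.74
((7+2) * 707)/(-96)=-2121/32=-66.28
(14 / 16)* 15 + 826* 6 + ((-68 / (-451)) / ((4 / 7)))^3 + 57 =3688539896131 / 733870808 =5026.14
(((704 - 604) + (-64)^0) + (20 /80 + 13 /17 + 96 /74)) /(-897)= -0.12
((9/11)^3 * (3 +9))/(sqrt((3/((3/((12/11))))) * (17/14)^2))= 20412 * sqrt(33)/22627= 5.18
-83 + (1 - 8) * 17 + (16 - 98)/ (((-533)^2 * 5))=-202.00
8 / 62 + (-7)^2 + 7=1740 / 31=56.13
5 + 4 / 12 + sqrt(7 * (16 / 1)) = 16 / 3 + 4 * sqrt(7) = 15.92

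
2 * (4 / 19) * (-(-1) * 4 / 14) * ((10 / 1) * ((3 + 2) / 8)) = 100 / 133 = 0.75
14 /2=7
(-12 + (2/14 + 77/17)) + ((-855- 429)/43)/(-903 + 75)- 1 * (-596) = 207857017/353073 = 588.71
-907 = -907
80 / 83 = 0.96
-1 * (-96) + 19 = 115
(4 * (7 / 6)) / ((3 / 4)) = 56 / 9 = 6.22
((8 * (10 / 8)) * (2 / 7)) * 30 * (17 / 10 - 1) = 60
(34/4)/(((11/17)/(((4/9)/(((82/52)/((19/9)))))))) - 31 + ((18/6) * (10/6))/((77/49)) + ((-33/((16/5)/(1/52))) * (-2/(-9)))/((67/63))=-20408096473/1018192032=-20.04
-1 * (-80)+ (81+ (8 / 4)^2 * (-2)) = 153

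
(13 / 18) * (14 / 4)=91 / 36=2.53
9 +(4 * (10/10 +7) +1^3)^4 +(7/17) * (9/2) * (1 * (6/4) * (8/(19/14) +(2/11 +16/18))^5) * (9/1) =2629301739295344598726/1647352827022419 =1596076.87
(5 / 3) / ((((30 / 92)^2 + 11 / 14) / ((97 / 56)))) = 256565 / 79278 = 3.24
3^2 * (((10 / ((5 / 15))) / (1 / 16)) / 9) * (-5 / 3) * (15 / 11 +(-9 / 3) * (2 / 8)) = -5400 / 11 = -490.91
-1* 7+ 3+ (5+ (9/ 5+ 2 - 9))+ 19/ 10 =-2.30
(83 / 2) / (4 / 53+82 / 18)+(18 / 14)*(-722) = -28431027 / 30926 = -919.32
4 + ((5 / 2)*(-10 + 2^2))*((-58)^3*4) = 11706724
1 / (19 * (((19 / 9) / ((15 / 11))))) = 135 / 3971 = 0.03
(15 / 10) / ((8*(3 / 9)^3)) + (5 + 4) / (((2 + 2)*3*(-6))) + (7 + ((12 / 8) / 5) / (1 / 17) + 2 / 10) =1379 / 80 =17.24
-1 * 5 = -5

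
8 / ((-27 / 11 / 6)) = -176 / 9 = -19.56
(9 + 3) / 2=6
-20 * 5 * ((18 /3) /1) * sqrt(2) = -600 * sqrt(2) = -848.53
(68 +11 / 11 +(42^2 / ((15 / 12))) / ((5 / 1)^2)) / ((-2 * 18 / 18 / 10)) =-15681 / 25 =-627.24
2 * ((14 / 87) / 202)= 14 / 8787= 0.00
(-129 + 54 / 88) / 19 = -5649 / 836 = -6.76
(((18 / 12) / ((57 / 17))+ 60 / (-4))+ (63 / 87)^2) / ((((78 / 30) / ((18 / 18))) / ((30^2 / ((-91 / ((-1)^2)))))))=144101250 / 2700451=53.36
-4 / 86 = -2 / 43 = -0.05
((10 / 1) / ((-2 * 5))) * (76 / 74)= -38 / 37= -1.03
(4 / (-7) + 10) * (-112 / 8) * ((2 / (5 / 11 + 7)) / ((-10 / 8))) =5808 / 205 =28.33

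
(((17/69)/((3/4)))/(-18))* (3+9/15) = -68/1035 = -0.07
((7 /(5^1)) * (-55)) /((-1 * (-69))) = -1.12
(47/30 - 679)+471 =-6193/30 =-206.43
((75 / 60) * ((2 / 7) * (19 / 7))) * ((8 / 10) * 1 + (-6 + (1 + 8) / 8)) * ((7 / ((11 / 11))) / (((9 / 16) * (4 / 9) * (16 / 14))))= -3097 / 32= -96.78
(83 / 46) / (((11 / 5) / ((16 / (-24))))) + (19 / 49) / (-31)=-644806 / 1152921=-0.56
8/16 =1/2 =0.50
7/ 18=0.39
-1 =-1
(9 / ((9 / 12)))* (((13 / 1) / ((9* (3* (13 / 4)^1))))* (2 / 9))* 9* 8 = 256 / 9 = 28.44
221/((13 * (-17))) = -1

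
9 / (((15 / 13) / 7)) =273 / 5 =54.60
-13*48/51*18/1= -3744/17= -220.24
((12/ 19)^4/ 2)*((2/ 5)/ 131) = 20736/ 85360255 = 0.00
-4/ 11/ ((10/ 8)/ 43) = -688/ 55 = -12.51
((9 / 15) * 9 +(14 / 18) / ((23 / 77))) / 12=2071 / 3105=0.67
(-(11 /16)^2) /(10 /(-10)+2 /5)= 605 /768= 0.79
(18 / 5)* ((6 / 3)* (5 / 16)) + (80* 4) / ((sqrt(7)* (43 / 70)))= 9 / 4 + 3200* sqrt(7) / 43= 199.14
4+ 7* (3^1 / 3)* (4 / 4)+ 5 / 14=159 / 14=11.36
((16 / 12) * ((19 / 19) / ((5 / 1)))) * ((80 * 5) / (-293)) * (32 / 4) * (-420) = 358400 / 293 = 1223.21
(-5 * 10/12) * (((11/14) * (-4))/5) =55/21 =2.62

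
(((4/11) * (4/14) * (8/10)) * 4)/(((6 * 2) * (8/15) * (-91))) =-4/7007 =-0.00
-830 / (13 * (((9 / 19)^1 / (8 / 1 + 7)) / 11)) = -867350 / 39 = -22239.74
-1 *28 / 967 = -28 / 967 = -0.03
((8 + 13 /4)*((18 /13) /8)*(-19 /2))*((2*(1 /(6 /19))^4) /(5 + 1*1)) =-12380495 /19968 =-620.02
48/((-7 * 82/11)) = -264/287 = -0.92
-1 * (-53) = 53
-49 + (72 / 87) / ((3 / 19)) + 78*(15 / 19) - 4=7615 / 551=13.82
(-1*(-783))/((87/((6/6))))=9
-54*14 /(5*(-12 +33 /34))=8568 /625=13.71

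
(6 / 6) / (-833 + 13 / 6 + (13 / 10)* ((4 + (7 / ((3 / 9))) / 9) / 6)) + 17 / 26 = 2533471 / 3881878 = 0.65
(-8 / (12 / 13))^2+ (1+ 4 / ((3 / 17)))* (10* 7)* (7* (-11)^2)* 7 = 88402066 / 9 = 9822451.78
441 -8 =433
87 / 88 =0.99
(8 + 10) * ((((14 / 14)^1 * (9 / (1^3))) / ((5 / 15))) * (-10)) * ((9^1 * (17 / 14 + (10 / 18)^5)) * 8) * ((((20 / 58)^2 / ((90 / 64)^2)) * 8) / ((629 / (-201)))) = 183993790627840 / 2699430867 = 68160.22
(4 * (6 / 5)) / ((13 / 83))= 1992 / 65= 30.65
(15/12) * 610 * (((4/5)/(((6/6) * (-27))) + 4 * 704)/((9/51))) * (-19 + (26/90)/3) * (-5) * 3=2515134905360/729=3450116468.26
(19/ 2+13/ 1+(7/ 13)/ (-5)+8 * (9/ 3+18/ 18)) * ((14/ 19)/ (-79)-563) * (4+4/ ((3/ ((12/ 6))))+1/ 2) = -85649399027/ 390260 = -219467.53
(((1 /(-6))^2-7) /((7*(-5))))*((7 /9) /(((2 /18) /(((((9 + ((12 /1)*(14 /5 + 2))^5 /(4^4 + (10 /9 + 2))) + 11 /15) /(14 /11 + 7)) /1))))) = 1678462585827317 /4069406250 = 412458.84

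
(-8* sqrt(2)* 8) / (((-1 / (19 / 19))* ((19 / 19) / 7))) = 448* sqrt(2) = 633.57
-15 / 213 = -5 / 71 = -0.07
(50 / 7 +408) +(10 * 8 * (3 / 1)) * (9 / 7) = 5066 / 7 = 723.71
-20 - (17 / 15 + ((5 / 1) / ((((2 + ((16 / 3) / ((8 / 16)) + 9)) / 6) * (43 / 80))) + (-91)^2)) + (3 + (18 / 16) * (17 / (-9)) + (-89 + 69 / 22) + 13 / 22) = -6190154339 / 737880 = -8389.11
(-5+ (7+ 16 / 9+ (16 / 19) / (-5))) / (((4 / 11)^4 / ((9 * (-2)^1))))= -22591063 / 6080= -3715.64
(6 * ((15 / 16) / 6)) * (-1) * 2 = -15 / 8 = -1.88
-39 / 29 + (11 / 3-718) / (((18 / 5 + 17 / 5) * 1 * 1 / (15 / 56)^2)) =-5517153 / 636608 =-8.67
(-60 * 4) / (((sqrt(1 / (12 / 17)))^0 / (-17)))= 4080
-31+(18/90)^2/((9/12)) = -2321/75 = -30.95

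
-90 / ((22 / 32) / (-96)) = 138240 / 11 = 12567.27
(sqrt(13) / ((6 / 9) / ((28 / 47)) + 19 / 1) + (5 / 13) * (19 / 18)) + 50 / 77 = 42 * sqrt(13) / 845 + 19015 / 18018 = 1.23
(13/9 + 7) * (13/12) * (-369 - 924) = -106457/9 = -11828.56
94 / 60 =47 / 30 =1.57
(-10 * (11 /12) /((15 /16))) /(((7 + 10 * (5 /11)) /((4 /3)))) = -3872 /3429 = -1.13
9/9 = 1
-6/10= -0.60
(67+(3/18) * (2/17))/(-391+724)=3418/16983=0.20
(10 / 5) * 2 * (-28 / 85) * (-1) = 112 / 85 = 1.32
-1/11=-0.09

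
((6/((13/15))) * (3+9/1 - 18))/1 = -540/13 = -41.54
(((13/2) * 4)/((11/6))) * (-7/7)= -14.18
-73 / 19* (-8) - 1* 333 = -5743 / 19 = -302.26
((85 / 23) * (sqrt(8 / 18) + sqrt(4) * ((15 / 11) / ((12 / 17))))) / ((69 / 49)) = 54145 / 4554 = 11.89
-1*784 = -784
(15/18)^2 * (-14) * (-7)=1225/18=68.06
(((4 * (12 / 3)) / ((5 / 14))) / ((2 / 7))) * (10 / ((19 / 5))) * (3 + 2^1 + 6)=86240 / 19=4538.95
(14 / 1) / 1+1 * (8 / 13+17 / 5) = 1171 / 65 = 18.02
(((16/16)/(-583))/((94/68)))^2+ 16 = 12013037972/750814801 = 16.00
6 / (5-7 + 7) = 6 / 5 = 1.20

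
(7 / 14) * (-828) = -414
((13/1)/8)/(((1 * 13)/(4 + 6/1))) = 1.25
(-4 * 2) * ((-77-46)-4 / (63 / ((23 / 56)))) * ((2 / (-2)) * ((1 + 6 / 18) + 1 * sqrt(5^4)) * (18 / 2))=-233257.44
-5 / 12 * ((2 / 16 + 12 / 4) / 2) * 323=-40375 / 192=-210.29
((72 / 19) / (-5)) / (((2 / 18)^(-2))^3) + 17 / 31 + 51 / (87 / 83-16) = -36339363194 / 12694649265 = -2.86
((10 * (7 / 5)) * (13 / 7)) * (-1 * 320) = -8320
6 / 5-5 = -19 / 5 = -3.80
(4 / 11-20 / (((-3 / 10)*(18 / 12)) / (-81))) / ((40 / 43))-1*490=-479557 / 110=-4359.61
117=117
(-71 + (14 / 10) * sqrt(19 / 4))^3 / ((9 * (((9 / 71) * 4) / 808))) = -258080008913 / 4050 + 75959656507 * sqrt(19) / 40500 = -55548138.83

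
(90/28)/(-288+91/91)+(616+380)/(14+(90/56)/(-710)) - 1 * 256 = -41338016987/223621790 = -184.86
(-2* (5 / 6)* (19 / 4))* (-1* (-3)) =-95 / 4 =-23.75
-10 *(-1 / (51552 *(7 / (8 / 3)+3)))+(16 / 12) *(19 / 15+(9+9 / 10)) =431749 / 28998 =14.89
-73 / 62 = -1.18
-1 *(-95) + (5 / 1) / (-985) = 18714 / 197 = 94.99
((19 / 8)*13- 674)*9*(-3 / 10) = 27783 / 16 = 1736.44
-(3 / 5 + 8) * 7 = -301 / 5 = -60.20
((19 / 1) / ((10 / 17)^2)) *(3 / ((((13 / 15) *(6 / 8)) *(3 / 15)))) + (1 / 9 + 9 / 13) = 1267.96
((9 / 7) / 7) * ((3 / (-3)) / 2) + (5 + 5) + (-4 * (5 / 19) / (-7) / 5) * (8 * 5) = 20689 / 1862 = 11.11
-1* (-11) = 11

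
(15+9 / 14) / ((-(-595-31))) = 219 / 8764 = 0.02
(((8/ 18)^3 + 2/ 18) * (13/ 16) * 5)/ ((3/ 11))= 103675/ 34992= 2.96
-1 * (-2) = 2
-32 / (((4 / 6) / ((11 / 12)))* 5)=-44 / 5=-8.80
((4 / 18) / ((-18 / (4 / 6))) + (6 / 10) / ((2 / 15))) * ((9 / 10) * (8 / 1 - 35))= -2183 / 20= -109.15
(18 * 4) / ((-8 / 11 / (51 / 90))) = -561 / 10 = -56.10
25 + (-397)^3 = -62570748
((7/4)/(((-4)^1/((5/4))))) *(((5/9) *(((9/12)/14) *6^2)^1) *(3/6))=-75/256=-0.29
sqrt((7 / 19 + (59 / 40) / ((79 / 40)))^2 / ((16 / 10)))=837 * sqrt(10) / 3002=0.88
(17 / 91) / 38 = 17 / 3458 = 0.00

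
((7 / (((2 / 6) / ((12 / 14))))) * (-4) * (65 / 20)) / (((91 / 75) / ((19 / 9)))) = -2850 / 7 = -407.14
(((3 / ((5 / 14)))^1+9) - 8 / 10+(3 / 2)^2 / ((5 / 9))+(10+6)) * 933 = 683889 / 20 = 34194.45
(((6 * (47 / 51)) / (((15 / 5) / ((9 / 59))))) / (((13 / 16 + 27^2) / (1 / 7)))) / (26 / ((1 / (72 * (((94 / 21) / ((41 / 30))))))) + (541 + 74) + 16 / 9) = 1664928 / 204143710321967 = 0.00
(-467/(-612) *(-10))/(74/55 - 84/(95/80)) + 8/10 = 100957511/110946420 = 0.91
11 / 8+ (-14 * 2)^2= 6283 / 8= 785.38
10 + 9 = 19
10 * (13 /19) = 130 /19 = 6.84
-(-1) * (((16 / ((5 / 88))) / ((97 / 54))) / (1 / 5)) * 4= 304128 / 97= 3135.34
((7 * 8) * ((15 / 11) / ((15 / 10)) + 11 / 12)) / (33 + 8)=3374 / 1353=2.49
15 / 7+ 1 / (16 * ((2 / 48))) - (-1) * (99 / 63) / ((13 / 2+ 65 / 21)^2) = 3.66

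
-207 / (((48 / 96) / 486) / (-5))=1006020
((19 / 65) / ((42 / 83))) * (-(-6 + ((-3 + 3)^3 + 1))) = 1577 / 546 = 2.89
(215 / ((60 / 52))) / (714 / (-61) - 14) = -34099 / 4704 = -7.25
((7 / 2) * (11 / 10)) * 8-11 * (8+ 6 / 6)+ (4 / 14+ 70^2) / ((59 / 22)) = 3632387 / 2065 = 1759.03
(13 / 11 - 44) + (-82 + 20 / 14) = -9501 / 77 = -123.39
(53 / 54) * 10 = 265 / 27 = 9.81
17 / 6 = 2.83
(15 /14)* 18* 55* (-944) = -7009200 /7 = -1001314.29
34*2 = 68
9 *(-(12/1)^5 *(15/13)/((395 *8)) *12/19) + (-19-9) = -10624060/19513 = -544.46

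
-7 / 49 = -1 / 7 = -0.14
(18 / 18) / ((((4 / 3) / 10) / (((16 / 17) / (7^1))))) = 120 / 119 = 1.01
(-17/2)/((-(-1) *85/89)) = -89/10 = -8.90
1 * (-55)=-55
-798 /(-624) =133 /104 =1.28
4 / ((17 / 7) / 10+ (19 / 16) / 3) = 6720 / 1073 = 6.26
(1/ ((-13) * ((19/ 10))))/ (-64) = 5/ 7904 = 0.00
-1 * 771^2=-594441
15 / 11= 1.36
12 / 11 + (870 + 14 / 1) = 9736 / 11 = 885.09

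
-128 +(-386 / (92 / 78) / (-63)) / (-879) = -54345805 / 424557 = -128.01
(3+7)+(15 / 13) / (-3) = 125 / 13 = 9.62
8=8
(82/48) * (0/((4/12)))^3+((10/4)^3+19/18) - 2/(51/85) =961/72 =13.35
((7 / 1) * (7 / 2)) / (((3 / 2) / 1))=16.33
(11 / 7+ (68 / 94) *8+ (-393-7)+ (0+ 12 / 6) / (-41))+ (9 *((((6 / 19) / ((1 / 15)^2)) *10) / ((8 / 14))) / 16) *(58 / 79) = 19568520149 / 161975912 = 120.81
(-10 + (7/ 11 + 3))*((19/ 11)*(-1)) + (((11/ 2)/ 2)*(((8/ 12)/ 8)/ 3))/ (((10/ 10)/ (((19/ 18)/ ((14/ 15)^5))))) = 23126873815/ 2082454528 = 11.11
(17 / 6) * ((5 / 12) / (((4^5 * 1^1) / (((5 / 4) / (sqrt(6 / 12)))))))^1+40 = 425 * sqrt(2) / 294912+40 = 40.00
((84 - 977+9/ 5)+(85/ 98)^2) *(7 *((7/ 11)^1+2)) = -112729061/ 6860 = -16432.81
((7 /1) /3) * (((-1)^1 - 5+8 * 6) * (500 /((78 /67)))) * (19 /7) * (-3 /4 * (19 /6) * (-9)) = 63490875 /26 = 2441956.73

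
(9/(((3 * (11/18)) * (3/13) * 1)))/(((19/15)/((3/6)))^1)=1755/209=8.40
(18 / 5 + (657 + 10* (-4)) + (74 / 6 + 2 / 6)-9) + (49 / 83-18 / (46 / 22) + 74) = 19765261 / 28635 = 690.25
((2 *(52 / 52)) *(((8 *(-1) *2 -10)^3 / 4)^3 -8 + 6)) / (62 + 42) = -42417997493 / 26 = -1631461442.04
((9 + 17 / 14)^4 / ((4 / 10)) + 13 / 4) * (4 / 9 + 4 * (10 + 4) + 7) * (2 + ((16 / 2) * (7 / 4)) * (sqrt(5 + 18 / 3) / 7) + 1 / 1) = 1193993951839 / 230496 + 1193993951839 * sqrt(11) / 345744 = 16633754.65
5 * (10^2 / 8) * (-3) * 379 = -142125 / 2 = -71062.50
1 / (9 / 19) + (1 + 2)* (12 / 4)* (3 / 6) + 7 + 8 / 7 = 1859 / 126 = 14.75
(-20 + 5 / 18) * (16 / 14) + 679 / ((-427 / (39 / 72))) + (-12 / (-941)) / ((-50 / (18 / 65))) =-23.40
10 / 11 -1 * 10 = -100 / 11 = -9.09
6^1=6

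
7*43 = 301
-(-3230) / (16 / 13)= 20995 / 8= 2624.38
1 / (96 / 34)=17 / 48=0.35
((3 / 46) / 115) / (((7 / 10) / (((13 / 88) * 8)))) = 39 / 40733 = 0.00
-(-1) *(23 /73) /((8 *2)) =23 /1168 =0.02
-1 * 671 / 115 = -671 / 115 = -5.83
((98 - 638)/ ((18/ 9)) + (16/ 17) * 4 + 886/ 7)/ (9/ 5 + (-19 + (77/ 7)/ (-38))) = 3157800/ 395437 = 7.99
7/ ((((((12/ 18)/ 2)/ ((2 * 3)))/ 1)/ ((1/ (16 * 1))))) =63/ 8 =7.88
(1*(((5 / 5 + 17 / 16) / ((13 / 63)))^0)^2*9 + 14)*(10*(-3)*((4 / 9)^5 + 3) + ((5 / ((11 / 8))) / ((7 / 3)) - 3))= -3205659109 / 1515591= -2115.12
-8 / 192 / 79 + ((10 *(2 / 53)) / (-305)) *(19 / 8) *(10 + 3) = -237389 / 6129768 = -0.04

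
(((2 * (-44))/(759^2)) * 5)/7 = -0.00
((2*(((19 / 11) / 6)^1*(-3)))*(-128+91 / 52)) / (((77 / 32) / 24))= 1842240 / 847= 2175.02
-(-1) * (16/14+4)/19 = 36/133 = 0.27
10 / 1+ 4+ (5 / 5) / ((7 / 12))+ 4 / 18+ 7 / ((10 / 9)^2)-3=117221 / 6300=18.61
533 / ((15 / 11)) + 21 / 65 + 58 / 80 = 611387 / 1560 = 391.91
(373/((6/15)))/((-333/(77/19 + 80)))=-2978405/12654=-235.37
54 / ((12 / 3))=27 / 2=13.50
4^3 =64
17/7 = 2.43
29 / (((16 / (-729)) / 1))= -1321.31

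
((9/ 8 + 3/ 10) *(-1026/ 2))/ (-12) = 9747/ 160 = 60.92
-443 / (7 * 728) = -443 / 5096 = -0.09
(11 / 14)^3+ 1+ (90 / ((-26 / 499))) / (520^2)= 356570587 / 241142720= 1.48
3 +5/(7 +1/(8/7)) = 229/63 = 3.63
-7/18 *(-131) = 917/18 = 50.94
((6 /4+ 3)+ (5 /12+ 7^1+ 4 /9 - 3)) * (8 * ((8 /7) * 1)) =5392 /63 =85.59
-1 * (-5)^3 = 125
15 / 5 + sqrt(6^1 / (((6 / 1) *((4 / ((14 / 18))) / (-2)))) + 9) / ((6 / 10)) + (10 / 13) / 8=161 / 52 + 5 *sqrt(310) / 18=7.99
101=101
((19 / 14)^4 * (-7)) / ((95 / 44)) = -75449 / 6860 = -11.00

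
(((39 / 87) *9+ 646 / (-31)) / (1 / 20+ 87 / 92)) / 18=-1737305 / 1852839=-0.94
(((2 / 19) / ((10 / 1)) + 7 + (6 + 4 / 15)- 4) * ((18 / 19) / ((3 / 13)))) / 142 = 0.27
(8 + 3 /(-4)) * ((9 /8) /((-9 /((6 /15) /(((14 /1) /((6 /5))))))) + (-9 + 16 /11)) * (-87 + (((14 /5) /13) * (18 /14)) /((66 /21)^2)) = 2306368700133 /484484000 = 4760.46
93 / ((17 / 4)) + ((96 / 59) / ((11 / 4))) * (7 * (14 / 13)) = 3778308 / 143429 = 26.34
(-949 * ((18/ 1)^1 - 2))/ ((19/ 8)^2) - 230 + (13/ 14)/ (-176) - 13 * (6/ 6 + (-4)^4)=-5570879541/ 889504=-6262.91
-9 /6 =-3 /2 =-1.50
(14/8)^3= 343/64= 5.36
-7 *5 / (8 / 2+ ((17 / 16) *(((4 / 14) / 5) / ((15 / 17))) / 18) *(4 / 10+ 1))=-1890000 / 216289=-8.74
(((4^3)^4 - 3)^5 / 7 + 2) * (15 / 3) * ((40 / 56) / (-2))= -33230670184072579296155079706830432675 / 98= -339088471266046727511786500000000000.00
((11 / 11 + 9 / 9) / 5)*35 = 14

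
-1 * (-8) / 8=1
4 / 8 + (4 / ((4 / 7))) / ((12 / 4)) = 17 / 6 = 2.83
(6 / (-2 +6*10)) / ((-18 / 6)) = -1 / 29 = -0.03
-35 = -35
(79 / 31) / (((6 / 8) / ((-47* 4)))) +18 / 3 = -58850 / 93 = -632.80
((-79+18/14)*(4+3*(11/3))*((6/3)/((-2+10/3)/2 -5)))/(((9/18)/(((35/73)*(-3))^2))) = 154224000/69277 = 2226.19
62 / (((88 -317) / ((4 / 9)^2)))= -0.05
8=8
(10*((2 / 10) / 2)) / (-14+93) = 0.01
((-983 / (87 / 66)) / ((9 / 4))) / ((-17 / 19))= 1643576 / 4437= 370.43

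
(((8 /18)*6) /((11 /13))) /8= 13 /33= 0.39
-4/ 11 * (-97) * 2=776/ 11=70.55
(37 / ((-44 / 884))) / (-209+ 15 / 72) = 196248 / 55121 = 3.56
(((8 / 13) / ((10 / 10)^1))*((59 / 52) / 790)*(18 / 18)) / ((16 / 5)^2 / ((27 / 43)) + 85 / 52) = 31860 / 646795357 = 0.00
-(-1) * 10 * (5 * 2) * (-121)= -12100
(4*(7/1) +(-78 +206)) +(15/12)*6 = 327/2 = 163.50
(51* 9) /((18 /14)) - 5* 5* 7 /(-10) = 374.50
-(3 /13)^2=-9 /169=-0.05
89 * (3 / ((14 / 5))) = 1335 / 14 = 95.36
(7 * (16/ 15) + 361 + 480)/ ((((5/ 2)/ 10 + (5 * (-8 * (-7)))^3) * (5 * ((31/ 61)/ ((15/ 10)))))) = 0.00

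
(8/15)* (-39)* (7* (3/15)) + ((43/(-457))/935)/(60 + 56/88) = -3772440159/129548075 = -29.12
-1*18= -18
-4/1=-4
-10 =-10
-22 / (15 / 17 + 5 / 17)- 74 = -927 / 10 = -92.70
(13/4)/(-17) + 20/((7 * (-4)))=-431/476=-0.91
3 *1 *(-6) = -18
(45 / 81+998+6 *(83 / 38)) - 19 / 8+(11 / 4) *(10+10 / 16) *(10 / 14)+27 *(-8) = 31185445 / 38304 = 814.16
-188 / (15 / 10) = -125.33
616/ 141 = 4.37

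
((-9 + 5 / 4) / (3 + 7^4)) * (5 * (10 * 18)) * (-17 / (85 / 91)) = 126945 / 2404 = 52.81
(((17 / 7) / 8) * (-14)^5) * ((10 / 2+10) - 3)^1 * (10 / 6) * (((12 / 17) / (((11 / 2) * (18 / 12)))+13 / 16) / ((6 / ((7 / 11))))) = -225802045 / 726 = -311022.10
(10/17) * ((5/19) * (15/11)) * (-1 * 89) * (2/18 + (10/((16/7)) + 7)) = -9200375/42636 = -215.79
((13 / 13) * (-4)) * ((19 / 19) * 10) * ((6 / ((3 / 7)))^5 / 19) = -21512960 / 19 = -1132261.05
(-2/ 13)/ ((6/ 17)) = -17/ 39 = -0.44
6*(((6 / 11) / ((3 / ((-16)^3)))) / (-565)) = 49152 / 6215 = 7.91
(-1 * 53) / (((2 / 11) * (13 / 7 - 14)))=4081 / 170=24.01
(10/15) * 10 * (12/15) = 16/3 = 5.33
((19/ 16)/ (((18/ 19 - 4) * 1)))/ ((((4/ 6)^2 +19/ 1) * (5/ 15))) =-9747/ 162400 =-0.06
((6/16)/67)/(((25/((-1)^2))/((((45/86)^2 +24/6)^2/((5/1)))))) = 2997386643/3664954672000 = 0.00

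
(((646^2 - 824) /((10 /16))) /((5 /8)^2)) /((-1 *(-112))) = 13327744 /875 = 15231.71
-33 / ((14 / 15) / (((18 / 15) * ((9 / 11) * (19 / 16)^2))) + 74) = -964953 / 2183546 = -0.44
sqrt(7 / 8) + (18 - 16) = sqrt(14) / 4 + 2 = 2.94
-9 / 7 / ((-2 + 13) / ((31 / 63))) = -0.06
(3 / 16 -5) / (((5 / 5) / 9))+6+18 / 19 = -11055 / 304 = -36.37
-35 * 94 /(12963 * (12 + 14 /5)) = -8225 /479631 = -0.02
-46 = -46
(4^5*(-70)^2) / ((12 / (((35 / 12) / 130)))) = 9381.20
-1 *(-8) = 8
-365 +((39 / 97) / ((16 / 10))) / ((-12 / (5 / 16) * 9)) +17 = -155547973 / 446976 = -348.00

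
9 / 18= 1 / 2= 0.50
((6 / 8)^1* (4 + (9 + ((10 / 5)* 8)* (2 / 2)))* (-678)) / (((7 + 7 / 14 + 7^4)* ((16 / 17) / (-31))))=15542811 / 77072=201.67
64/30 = 32/15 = 2.13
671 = 671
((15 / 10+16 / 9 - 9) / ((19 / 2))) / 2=-103 / 342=-0.30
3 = 3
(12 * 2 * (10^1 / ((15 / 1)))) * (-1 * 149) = -2384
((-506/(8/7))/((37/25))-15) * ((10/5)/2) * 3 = -139485/148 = -942.47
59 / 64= 0.92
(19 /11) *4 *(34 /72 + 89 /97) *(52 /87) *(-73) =-350017772 /835461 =-418.95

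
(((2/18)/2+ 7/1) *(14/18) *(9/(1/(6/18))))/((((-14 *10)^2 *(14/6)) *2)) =127/705600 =0.00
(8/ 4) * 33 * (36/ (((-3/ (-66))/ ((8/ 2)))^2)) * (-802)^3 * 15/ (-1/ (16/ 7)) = 2277960175128084480/ 7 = 325422882161154925.71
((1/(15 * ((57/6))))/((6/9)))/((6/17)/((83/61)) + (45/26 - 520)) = -36686/1805352355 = -0.00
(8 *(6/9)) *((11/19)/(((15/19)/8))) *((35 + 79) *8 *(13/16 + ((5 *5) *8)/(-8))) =-3451008/5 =-690201.60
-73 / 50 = -1.46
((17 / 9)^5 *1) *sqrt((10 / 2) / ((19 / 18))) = 52.33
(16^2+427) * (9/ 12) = 2049/ 4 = 512.25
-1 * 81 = -81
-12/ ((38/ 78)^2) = -18252/ 361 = -50.56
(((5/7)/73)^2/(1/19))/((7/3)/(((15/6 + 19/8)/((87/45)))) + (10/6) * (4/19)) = 15838875/11112265276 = 0.00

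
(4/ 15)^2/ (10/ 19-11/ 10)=-608/ 4905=-0.12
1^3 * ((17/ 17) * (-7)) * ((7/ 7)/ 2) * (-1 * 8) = 28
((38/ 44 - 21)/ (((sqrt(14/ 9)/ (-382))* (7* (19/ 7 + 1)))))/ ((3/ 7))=84613* sqrt(14)/ 572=553.48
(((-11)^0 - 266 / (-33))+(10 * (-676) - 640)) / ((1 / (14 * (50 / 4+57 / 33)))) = -534387091 / 363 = -1472140.75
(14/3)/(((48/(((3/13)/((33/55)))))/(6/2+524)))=18445/936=19.71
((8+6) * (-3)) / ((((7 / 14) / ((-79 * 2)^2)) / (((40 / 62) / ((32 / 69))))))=-90432090 / 31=-2917164.19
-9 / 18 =-1 / 2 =-0.50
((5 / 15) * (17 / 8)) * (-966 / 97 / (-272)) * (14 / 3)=1127 / 9312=0.12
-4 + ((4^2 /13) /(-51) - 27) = -20569 /663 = -31.02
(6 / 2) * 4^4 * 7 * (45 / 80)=3024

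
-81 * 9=-729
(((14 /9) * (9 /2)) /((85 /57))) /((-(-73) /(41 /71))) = 16359 /440555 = 0.04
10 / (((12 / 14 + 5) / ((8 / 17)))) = 560 / 697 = 0.80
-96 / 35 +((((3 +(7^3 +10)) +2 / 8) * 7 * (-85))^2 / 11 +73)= 25161220979659 / 6160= 4084613795.40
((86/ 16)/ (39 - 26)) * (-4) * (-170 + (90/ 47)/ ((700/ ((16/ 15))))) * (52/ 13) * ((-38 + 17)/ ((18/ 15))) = -60123718/ 3055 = -19680.43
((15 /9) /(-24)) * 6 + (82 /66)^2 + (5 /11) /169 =831601 /736164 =1.13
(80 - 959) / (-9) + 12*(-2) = 221 / 3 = 73.67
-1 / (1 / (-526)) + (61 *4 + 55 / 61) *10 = 181476 / 61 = 2975.02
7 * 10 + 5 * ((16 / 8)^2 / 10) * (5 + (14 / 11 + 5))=1018 / 11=92.55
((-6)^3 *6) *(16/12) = -1728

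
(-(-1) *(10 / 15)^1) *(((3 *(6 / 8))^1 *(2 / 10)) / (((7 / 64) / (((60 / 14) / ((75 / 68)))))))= 13056 / 1225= 10.66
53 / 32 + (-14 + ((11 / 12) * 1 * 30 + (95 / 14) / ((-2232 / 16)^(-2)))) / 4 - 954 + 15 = 3592843 / 112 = 32078.96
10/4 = 5/2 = 2.50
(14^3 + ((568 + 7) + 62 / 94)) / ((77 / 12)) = 170208 / 329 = 517.35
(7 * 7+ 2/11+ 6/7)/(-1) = -3853/77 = -50.04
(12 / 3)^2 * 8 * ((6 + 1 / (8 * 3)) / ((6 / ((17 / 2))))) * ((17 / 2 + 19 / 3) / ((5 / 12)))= 351016 / 9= 39001.78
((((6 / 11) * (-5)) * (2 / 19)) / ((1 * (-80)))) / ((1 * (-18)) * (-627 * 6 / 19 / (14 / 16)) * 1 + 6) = 7 / 7957048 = 0.00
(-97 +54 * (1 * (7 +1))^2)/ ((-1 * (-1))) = 3359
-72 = -72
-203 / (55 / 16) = -59.05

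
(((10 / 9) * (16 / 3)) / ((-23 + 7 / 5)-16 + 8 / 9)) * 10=-2000 / 1239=-1.61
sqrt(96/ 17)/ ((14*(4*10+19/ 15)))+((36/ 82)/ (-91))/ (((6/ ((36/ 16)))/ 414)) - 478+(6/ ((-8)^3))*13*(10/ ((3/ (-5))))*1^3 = -227422625/ 477568+30*sqrt(102)/ 73661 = -476.21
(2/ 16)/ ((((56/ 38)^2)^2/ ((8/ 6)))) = 130321/ 3687936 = 0.04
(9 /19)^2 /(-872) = -81 /314792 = -0.00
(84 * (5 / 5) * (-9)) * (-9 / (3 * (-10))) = -1134 / 5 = -226.80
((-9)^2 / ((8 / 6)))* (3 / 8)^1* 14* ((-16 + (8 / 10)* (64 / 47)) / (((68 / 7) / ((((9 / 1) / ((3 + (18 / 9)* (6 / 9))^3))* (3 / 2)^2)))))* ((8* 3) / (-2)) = 51326040339 / 35108060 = 1461.94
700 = 700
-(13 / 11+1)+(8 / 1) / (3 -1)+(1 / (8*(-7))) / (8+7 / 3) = 34687 / 19096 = 1.82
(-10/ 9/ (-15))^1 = 2/ 27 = 0.07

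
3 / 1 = 3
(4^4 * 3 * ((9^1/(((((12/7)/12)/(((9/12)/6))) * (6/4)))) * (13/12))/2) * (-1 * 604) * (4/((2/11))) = -29020992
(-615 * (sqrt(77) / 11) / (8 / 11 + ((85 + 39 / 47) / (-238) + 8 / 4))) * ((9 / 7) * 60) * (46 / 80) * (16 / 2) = -1220600340 * sqrt(77) / 145603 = -73561.15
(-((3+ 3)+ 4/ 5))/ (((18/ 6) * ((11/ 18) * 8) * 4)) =-51/ 440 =-0.12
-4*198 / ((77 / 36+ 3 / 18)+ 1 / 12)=-331.53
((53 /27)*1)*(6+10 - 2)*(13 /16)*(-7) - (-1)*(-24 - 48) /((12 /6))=-41537 /216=-192.30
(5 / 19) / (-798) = -5 / 15162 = -0.00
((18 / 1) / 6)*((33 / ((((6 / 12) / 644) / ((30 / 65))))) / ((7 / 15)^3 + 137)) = 1291059000 / 3007667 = 429.26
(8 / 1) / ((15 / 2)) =16 / 15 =1.07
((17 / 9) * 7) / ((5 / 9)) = 23.80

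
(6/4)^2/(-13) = -9/52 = -0.17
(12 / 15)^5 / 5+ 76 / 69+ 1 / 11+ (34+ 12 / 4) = 453714716 / 11859375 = 38.26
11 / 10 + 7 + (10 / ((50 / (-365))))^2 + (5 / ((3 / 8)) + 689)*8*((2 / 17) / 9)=24834409 / 4590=5410.55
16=16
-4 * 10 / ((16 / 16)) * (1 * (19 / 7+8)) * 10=-30000 / 7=-4285.71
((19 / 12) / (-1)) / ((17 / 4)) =-19 / 51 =-0.37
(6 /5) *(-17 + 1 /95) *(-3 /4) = 15.29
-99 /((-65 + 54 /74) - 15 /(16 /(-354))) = -2664 /7201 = -0.37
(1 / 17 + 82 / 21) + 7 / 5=9574 / 1785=5.36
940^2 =883600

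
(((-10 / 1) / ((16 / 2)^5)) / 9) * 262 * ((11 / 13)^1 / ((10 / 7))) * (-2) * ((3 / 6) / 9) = 10087 / 17252352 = 0.00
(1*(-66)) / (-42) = 11 / 7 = 1.57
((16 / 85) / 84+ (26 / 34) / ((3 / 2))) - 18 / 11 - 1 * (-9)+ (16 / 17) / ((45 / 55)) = 531677 / 58905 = 9.03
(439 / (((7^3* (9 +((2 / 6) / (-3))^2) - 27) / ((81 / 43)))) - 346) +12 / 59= -217575080597 / 629691011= -345.53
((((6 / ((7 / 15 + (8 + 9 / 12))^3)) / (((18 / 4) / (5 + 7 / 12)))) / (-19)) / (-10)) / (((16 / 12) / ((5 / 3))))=201000 / 3213135163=0.00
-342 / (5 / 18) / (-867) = 2052 / 1445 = 1.42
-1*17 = -17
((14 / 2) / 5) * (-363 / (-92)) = 2541 / 460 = 5.52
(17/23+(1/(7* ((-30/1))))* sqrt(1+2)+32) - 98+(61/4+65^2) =384099/92 - sqrt(3)/210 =4174.98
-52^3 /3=-140608 /3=-46869.33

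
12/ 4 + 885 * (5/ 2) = 4431/ 2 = 2215.50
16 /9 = 1.78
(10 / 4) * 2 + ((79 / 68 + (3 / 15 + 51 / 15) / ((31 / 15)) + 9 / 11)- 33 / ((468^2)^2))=808491884761897 / 92696952801024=8.72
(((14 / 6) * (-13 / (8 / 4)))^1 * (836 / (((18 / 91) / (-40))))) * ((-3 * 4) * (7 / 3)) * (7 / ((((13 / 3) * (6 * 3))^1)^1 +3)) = -13568915360 / 2187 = -6204350.87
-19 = -19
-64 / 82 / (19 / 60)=-2.46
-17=-17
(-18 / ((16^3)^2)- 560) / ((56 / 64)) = -640.00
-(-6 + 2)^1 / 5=4 / 5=0.80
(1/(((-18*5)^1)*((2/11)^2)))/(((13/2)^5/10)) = -968/3341637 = -0.00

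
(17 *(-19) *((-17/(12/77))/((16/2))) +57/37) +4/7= 109559525/24864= 4406.35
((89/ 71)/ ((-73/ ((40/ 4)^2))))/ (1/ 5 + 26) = -44500/ 678973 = -0.07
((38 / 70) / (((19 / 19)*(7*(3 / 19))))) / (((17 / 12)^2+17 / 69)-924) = -0.00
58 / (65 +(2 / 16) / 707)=328048 / 367641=0.89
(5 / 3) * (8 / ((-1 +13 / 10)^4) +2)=400810 / 243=1649.42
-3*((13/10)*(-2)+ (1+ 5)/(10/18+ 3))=219/80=2.74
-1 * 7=-7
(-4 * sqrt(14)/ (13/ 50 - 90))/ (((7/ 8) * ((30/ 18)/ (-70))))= -9600 * sqrt(14)/ 4487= -8.01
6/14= 3/7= 0.43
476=476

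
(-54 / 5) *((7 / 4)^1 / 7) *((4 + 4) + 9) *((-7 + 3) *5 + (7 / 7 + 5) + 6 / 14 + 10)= 2295 / 14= 163.93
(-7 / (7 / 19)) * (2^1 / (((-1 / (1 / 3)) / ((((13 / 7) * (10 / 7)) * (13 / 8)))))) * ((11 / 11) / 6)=16055 / 1764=9.10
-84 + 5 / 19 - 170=-4821 / 19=-253.74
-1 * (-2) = 2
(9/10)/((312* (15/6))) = 0.00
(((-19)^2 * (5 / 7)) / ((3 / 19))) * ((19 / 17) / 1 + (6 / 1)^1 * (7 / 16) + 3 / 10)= 18855391 / 2856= 6602.03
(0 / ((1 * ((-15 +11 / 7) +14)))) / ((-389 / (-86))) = 0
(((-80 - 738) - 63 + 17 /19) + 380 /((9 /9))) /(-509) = 9502 /9671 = 0.98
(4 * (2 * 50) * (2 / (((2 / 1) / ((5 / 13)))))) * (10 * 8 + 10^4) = 20160000 / 13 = 1550769.23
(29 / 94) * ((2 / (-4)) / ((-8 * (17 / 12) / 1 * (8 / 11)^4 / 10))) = 6368835 / 13090816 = 0.49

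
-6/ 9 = -2/ 3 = -0.67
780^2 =608400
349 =349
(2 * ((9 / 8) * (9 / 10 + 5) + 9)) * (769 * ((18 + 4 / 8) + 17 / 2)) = 25974513 / 40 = 649362.82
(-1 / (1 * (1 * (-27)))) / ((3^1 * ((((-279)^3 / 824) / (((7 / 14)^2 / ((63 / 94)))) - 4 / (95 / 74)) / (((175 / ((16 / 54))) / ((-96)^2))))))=-80481625 / 7187694860888064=-0.00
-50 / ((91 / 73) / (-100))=365000 / 91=4010.99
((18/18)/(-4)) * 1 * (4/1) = -1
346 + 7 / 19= 6581 / 19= 346.37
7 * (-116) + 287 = -525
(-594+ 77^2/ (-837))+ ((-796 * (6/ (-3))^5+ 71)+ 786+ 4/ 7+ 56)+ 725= 155319089/ 5859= 26509.49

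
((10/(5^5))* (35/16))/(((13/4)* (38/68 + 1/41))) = 4879/1321125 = 0.00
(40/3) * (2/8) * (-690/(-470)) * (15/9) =1150/141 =8.16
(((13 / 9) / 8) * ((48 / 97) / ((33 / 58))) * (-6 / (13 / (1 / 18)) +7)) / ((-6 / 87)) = -457504 / 28809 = -15.88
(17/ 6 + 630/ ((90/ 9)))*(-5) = -1975/ 6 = -329.17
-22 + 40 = 18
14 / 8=1.75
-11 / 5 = -2.20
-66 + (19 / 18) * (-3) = -415 / 6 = -69.17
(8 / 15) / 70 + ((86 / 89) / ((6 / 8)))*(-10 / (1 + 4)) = -120044 / 46725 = -2.57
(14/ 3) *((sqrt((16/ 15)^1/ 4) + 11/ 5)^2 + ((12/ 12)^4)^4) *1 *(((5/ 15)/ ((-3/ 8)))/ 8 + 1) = 4928 *sqrt(15)/ 2025 + 51296/ 2025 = 34.76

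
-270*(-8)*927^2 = 1856150640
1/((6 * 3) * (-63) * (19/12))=-2/3591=-0.00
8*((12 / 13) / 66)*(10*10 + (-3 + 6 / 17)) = 10.89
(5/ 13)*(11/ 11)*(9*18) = 810/ 13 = 62.31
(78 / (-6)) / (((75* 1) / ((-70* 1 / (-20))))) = -0.61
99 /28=3.54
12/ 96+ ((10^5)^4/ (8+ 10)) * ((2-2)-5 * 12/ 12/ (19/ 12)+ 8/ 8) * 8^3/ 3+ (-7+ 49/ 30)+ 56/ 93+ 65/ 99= -14316544000000000000027869979/ 6997320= -2046003898635477582849.99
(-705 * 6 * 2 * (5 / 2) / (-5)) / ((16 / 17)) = 35955 / 8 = 4494.38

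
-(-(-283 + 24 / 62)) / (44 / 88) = -17522 / 31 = -565.23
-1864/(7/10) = -18640/7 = -2662.86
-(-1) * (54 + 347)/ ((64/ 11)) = 4411/ 64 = 68.92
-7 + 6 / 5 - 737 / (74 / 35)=-131121 / 370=-354.38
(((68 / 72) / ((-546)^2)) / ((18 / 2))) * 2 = 17 / 24147396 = 0.00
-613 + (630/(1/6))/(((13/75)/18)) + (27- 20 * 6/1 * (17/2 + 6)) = 5072762/13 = 390212.46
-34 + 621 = 587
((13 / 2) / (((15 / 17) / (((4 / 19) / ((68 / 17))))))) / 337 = 221 / 192090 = 0.00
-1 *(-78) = 78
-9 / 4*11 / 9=-11 / 4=-2.75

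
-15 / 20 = -3 / 4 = -0.75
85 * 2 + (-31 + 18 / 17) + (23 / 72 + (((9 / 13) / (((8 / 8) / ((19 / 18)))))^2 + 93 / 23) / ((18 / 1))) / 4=140.20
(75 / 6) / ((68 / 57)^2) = 81225 / 9248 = 8.78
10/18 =5/9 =0.56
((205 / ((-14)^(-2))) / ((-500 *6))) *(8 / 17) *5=-8036 / 255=-31.51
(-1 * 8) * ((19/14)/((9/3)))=-76/21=-3.62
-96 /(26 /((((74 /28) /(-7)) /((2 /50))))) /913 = 22200 /581581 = 0.04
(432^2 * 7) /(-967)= -1306368 /967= -1350.95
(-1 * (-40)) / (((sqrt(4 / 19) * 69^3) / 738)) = 1640 * sqrt(19) / 36501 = 0.20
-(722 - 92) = -630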